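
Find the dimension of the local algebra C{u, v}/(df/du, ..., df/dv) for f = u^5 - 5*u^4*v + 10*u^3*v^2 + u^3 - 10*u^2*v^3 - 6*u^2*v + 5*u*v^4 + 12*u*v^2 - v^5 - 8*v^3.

The Hessian of f at 0 is [[0, 0], [0, 0]] with rank 0, so corank 2. A Groebner basis of the Jacobian ideal J(f) in C{u,v} is {v^5, u*v^3 - 7*v^4/4, u^2 - 4*u*v + 4*v^2}; counting standard monomials gives mu = 8. Corank 2; j^3 = (u - 2*v)^3 is a perfect cube, so E-series; the 5-jet and mu = 8 give E_8.

8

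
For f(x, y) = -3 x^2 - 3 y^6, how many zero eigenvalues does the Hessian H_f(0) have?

1

Hessian at 0 has rank 1.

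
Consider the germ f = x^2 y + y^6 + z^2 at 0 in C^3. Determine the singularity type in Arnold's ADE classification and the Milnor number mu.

Type D_{7}, Milnor number mu = 7.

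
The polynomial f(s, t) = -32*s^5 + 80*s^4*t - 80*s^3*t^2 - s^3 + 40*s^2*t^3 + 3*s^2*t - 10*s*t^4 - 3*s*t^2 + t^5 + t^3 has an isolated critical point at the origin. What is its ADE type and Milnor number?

Type E8, Milnor number mu = 8.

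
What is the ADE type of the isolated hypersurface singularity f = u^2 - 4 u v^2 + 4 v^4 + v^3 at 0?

The Hessian of f at 0 has rank 1. Corank 1: A-series; mu = 2 gives A_2.

A_2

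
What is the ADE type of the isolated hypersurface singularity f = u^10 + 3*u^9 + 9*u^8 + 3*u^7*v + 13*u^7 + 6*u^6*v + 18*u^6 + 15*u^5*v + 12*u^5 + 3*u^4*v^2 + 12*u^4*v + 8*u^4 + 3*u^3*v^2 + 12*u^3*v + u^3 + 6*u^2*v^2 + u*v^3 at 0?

E_7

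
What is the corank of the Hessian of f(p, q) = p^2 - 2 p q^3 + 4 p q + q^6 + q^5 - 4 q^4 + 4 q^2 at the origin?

1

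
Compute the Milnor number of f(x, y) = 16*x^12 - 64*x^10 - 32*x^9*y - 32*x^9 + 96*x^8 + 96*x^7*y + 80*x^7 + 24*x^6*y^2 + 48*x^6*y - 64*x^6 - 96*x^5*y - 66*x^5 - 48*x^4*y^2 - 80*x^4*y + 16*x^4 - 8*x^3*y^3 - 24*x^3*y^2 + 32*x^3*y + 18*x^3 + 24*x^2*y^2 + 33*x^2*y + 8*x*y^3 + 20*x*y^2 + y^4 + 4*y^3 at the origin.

5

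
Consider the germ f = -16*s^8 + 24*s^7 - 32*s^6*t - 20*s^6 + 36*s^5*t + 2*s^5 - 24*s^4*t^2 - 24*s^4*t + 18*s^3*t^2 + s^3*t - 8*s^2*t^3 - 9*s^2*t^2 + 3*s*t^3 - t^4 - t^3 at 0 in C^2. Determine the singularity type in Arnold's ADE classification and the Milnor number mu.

Type E7, Milnor number mu = 7.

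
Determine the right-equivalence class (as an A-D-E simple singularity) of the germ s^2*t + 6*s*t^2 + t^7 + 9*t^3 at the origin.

D_8

The Hessian of f at 0 has rank 0. Corank 2; j^3 = t*(s + 3*t)^2 has shape L^2 M (L != M), so D-series; mu = 8 gives D_8.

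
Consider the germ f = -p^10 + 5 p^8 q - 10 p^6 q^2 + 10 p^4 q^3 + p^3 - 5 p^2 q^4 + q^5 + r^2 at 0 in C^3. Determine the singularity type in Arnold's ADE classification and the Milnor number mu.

Type E_8, Milnor number mu = 8.

The Hessian of f at 0 is [[0, 0, 0], [0, 0, 0], [0, 0, 2]] with rank 1, so corank 2. A Groebner basis of the Jacobian ideal J(f) in C{p,q,r} is {q^4, p^2, r}; counting standard monomials gives mu = 8. Corank 2; j^3 = p^3 is a perfect cube, so E-series; the 5-jet and mu = 8 give E_8.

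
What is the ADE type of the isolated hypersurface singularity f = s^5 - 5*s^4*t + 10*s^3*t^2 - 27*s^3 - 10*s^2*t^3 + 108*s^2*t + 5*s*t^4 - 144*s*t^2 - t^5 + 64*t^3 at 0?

The Hessian of f at 0 has rank 0. Corank 2; j^3 = -(3*s - 4*t)^3 is a perfect cube, so E-series; the 5-jet and mu = 8 give E_8.

E8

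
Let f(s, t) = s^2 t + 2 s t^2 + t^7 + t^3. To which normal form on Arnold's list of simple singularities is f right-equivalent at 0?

D8

The Hessian of f at 0 has rank 0. Corank 2; j^3 = t*(s + t)^2 has shape L^2 M (L != M), so D-series; mu = 8 gives D_8.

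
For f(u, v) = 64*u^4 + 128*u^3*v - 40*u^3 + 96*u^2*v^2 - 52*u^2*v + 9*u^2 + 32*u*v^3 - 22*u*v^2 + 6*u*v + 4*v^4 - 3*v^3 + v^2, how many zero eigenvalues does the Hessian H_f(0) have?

1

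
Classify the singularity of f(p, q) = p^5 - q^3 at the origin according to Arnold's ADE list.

E_{8}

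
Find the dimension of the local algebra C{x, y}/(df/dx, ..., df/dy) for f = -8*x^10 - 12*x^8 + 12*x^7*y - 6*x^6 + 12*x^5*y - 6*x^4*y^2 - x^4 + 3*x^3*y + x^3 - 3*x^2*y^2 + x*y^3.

The Hessian of f at 0 is [[0, 0], [0, 0]] with rank 0, so corank 2. A Groebner basis of the Jacobian ideal J(f) in C{x,y} is {3*x^2 + y^4 + y^3, x^3, x^2*y - x^2 - y^3/3, -2*x^2 + x*y^2 - 2*y^3/3}; counting standard monomials gives mu = 7. Corank 2; j^3 = x^3 is a perfect cube, so E-series; the 4-jet and mu = 7 give E_7.

7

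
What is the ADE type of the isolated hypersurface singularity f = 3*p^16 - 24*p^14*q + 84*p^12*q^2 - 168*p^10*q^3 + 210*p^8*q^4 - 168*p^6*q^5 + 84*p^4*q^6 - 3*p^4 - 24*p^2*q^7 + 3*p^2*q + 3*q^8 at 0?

The Hessian of f at 0 is [[0, 0], [0, 0]] with rank 0, so corank 2. A Groebner basis of the Jacobian ideal J(f) in C{p,q} is {p^2/8 + q^7, p^3, p*q}; counting standard monomials gives mu = 9. Corank 2; j^3 = 3*p^2*q has shape L^2 M (L != M), so D-series; mu = 9 gives D_9.

D_9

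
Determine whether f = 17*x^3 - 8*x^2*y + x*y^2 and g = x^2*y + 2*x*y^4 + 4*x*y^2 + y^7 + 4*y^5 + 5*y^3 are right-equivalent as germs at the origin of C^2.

The Hessian of f at 0 has rank 0. Corank 2; j^3 = x*(17*x^2 - 8*x*y + y^2) splits into three distinct lines over C (the quadratic factor has nonzero discriminant), so D_4. The Hessian of g at 0 has rank 0. Corank 2; j^3 = y*(x^2 + 4*x*y + 5*y^2) splits into three distinct lines over C (the quadratic factor has nonzero discriminant), so D_4. Both have type D_4, hence right-equivalent.

Yes.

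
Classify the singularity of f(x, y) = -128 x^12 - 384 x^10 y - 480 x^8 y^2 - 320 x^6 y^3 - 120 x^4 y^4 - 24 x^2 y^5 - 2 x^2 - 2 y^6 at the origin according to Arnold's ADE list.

The Hessian of f at 0 has rank 1. Corank 1: A-series; mu = 5 gives A_5.

A_5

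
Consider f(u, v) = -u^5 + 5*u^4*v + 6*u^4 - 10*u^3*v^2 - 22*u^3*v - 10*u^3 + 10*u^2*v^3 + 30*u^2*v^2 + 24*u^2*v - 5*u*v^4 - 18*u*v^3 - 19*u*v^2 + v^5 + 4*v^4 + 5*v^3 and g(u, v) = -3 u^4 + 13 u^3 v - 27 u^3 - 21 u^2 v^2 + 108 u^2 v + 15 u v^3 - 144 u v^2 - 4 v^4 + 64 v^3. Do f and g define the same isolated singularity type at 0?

The Hessian of f at 0 has rank 0. Corank 2; j^3 = -(u - v)*(10*u^2 - 14*u*v + 5*v^2) splits into three distinct lines over C (the quadratic factor has nonzero discriminant), so D_4. The Hessian of g at 0 has rank 0. Corank 2; j^3 = -(3*u - 4*v)^3 is a perfect cube, so E-series; the 4-jet and mu = 7 give E_7. f is D_4 but g is E_7, hence not right-equivalent.

No.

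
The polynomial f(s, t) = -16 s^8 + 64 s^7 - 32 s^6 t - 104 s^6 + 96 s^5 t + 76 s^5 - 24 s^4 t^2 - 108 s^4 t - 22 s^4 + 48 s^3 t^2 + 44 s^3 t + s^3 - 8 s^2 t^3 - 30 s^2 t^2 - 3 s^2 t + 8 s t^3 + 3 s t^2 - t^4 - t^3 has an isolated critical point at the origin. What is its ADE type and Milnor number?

The Hessian of f at 0 has rank 0. Corank 2; j^3 = (s - t)^3 is a perfect cube, so E-series; the 4-jet and mu = 6 give E_6.

Type E_6, Milnor number mu = 6.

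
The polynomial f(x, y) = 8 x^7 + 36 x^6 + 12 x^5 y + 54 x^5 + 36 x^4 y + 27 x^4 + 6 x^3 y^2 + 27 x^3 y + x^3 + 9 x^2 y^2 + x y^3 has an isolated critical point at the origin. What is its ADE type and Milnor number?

The Hessian of f at 0 has rank 0. Corank 2; j^3 = x^3 is a perfect cube, so E-series; the 4-jet and mu = 7 give E_7.

Type E_{7}, Milnor number mu = 7.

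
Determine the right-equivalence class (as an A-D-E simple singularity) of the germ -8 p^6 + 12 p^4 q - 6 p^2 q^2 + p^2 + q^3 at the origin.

The Hessian of f at 0 has rank 1. Corank 1: A-series; mu = 2 gives A_2.

A_2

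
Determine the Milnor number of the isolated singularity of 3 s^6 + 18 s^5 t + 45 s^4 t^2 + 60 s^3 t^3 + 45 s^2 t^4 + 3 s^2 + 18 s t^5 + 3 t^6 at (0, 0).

The Hessian of f at 0 has rank 1. Corank 1: A-series; mu = 5 gives A_5.

5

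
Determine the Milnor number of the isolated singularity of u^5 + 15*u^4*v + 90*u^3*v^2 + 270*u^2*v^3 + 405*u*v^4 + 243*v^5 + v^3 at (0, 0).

The Hessian of f at 0 is [[0, 0], [0, 0]] with rank 0, so corank 2. A Groebner basis of the Jacobian ideal J(f) in C{u,v} is {u^4 + 12*u^3*v, v^2}; counting standard monomials gives mu = 8. Corank 2; j^3 = v^3 is a perfect cube, so E-series; the 5-jet and mu = 8 give E_8.

8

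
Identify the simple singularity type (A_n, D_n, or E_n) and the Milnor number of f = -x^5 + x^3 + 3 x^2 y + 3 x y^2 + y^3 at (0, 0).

Type E8, Milnor number mu = 8.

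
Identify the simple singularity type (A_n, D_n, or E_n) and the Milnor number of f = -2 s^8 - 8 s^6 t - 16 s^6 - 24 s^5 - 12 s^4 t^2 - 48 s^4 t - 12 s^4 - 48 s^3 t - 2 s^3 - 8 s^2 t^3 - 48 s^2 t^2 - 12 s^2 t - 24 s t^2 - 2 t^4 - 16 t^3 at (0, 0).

The Hessian of f at 0 is [[0, 0], [0, 0]] with rank 0, so corank 2. A Groebner basis of the Jacobian ideal J(f) in C{s,t} is {s^3 + 3*s^2/4 + 3*s*t + 3*t^2, s^2*t - s^2/4 - s*t - t^2, s^2/16 + s*t^2 + s*t/4 + t^2/4, t^3}; counting standard monomials gives mu = 6. Corank 2; j^3 = -2*(s + 2*t)^3 is a perfect cube, so E-series; the 4-jet and mu = 6 give E_6.

Type E6, Milnor number mu = 6.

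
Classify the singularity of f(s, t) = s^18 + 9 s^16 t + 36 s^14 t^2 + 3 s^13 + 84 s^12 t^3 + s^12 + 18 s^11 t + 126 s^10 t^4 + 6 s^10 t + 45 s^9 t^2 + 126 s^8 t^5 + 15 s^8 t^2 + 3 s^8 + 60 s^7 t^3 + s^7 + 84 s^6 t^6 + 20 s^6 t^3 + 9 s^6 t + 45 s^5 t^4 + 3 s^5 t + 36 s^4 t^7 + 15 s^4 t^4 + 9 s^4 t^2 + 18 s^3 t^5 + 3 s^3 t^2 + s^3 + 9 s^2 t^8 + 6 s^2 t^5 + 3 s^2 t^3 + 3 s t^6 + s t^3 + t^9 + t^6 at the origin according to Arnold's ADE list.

E7

The Hessian of f at 0 is [[0, 0], [0, 0]] with rank 0, so corank 2. A Groebner basis of the Jacobian ideal J(f) in C{s,t} is {s^3, s*t^2, 3*s^2 + t^3}; counting standard monomials gives mu = 7. Corank 2; j^3 = s^3 is a perfect cube, so E-series; the 4-jet and mu = 7 give E_7.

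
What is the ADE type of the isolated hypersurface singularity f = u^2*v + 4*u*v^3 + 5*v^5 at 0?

D_6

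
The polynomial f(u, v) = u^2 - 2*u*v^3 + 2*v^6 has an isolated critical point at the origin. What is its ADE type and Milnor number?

Type A5, Milnor number mu = 5.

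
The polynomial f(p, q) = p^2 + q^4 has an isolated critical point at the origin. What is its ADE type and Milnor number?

Type A3, Milnor number mu = 3.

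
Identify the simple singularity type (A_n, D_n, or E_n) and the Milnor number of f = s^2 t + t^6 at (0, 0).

Type D_7, Milnor number mu = 7.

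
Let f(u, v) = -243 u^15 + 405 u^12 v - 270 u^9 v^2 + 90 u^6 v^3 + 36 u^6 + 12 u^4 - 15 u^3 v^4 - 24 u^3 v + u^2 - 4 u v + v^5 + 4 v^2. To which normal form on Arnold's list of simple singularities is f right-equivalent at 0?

The Hessian of f at 0 has rank 1. Corank 1: A-series; mu = 4 gives A_4.

A_4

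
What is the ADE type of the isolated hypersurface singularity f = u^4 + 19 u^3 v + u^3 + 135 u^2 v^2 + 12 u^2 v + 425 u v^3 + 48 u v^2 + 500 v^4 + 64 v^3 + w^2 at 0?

The Hessian of f at 0 is [[0, 0, 0], [0, 0, 0], [0, 0, 2]] with rank 1, so corank 2. A Groebner basis of the Jacobian ideal J(f) in C{u,v,w} is {3*u^2 + 24*u*v + v^4 + v^3 + 48*v^2, u^3 + 108*u^2 + 864*u*v + 100*v^3 + 1728*v^2, u^2*v - 17*u^2 - 136*u*v - 65*v^3/3 - 272*v^2, 2*u^2 + u*v^2 + 16*u*v + 14*v^3/3 + 32*v^2, w}; counting standard monomials gives mu = 7. Corank 2; j^3 = (u + 4*v)^3 is a perfect cube, so E-series; the 4-jet and mu = 7 give E_7.

E_7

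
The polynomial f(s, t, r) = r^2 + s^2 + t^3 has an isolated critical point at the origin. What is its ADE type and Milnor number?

Type A2, Milnor number mu = 2.

The Hessian of f at 0 is [[2, 0, 0], [0, 0, 0], [0, 0, 2]] with rank 2, so corank 1. A Groebner basis of the Jacobian ideal J(f) in C{s,t,r} is {t^2, s, r}; counting standard monomials gives mu = 2. Corank 1: A-series; mu = 2 gives A_2.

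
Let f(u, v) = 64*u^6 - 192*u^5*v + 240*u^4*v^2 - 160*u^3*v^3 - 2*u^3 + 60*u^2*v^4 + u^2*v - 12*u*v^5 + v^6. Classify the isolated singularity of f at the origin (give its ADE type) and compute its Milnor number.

The Hessian of f at 0 has rank 0. Corank 2; j^3 = -u^2*(2*u - v) has shape L^2 M (L != M), so D-series; mu = 7 gives D_7.

Type D7, Milnor number mu = 7.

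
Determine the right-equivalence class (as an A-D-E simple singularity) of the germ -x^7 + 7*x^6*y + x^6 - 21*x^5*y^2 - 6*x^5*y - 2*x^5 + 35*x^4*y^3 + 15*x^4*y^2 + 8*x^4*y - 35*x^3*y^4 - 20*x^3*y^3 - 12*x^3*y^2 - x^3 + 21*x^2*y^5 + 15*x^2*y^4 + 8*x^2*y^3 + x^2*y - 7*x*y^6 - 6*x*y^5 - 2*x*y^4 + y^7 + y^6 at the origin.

D_7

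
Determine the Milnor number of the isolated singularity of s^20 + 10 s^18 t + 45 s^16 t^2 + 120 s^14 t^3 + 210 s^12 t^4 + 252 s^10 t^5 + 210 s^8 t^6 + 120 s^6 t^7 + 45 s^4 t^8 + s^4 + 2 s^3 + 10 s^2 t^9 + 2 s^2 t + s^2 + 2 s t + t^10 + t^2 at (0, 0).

The Hessian of f at 0 has rank 1. Corank 1: A-series; mu = 9 gives A_9.

9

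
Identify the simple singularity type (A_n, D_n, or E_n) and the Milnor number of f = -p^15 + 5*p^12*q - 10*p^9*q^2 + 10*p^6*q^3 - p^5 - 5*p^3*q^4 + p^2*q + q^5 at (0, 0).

Type D6, Milnor number mu = 6.

The Hessian of f at 0 is [[0, 0], [0, 0]] with rank 0, so corank 2. A Groebner basis of the Jacobian ideal J(f) in C{p,q} is {p^2/5 + q^4, p^3, p*q}; counting standard monomials gives mu = 6. Corank 2; j^3 = p^2*q has shape L^2 M (L != M), so D-series; mu = 6 gives D_6.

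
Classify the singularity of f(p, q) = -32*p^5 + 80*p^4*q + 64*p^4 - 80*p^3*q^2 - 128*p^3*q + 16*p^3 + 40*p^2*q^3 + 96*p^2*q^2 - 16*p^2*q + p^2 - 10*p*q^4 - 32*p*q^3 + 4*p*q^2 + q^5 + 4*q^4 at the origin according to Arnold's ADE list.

A_4

The Hessian of f at 0 is [[2, 0], [0, 0]] with rank 1, so corank 1. A Groebner basis of the Jacobian ideal J(f) in C{p,q} is {p/16 + q^3 + q^2/8, p^2, p*q - p/8 - q^2/4}; counting standard monomials gives mu = 4. Corank 1: A-series; mu = 4 gives A_4.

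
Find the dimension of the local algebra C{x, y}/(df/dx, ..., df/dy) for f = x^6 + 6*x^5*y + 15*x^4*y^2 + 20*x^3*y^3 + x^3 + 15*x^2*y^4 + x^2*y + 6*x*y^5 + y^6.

7

The Hessian of f at 0 is [[0, 0], [0, 0]] with rank 0, so corank 2. A Groebner basis of the Jacobian ideal J(f) in C{x,y} is {-x*y/6 + y^5, x*y^2, x^2 + x*y}; counting standard monomials gives mu = 7. Corank 2; j^3 = x^2*(x + y) has shape L^2 M (L != M), so D-series; mu = 7 gives D_7.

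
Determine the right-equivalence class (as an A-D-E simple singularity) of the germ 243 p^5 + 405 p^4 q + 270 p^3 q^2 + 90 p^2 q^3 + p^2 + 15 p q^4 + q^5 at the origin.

The Hessian of f at 0 has rank 1. Corank 1: A-series; mu = 4 gives A_4.

A_4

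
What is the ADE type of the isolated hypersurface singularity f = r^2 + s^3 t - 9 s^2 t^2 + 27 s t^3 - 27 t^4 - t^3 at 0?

E_7

The Hessian of f at 0 is [[0, 0, 0], [0, 0, 0], [0, 0, 2]] with rank 1, so corank 2. A Groebner basis of the Jacobian ideal J(f) in C{s,t,r} is {s^3 - 27*s*t^2 - 3*t^2, s^2*t - 6*s*t^2, t^3, r}; counting standard monomials gives mu = 7. Corank 2; j^3 = -t^3 is a perfect cube, so E-series; the 4-jet and mu = 7 give E_7.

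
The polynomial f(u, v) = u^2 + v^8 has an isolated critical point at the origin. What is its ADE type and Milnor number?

The Hessian of f at 0 is [[2, 0], [0, 0]] with rank 1, so corank 1. A Groebner basis of the Jacobian ideal J(f) in C{u,v} is {v^7, u}; counting standard monomials gives mu = 7. Corank 1: A-series; mu = 7 gives A_7.

Type A_7, Milnor number mu = 7.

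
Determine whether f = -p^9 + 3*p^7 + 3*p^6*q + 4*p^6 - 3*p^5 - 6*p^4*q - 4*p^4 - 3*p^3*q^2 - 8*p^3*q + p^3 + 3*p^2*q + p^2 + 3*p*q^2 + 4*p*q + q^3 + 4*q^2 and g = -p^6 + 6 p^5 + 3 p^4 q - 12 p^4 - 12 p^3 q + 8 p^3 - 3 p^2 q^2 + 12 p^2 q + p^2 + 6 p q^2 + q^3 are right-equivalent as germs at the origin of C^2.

Yes.

The Hessian of f at 0 has rank 1. Corank 1: A-series; mu = 2 gives A_2. The Hessian of g at 0 has rank 1. Corank 1: A-series; mu = 2 gives A_2. Both have type A_2, hence right-equivalent.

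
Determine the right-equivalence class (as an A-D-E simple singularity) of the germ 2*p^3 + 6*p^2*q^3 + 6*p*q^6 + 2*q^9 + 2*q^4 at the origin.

E_6

The Hessian of f at 0 has rank 0. Corank 2; j^3 = 2*p^3 is a perfect cube, so E-series; the 4-jet and mu = 6 give E_6.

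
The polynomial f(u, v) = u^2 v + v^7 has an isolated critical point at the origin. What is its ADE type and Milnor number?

The Hessian of f at 0 is [[0, 0], [0, 0]] with rank 0, so corank 2. A Groebner basis of the Jacobian ideal J(f) in C{u,v} is {u^2/7 + v^6, u^3, u*v}; counting standard monomials gives mu = 8. Corank 2; j^3 = u^2*v has shape L^2 M (L != M), so D-series; mu = 8 gives D_8.

Type D_{8}, Milnor number mu = 8.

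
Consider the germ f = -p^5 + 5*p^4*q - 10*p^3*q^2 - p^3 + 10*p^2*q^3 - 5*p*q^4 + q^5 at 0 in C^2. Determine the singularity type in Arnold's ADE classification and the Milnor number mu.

Type E8, Milnor number mu = 8.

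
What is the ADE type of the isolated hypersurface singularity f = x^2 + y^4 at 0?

The Hessian of f at 0 is [[2, 0], [0, 0]] with rank 1, so corank 1. A Groebner basis of the Jacobian ideal J(f) in C{x,y} is {y^3, x}; counting standard monomials gives mu = 3. Corank 1: A-series; mu = 3 gives A_3.

A3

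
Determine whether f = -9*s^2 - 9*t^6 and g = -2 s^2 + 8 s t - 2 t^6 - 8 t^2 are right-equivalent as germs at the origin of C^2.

Yes.

The Hessian of f at 0 is [[-18, 0], [0, 0]] with rank 1, so corank 1. A Groebner basis of the Jacobian ideal J(f) in C{s,t} is {t^5, s}; counting standard monomials gives mu = 5. Corank 1: A-series; mu = 5 gives A_5. The Hessian of g at 0 is [[-4, 8], [8, -16]] with rank 1, so corank 1. A Groebner basis of the Jacobian ideal J(g) in C{s,t} is {t^5, s - 2*t}; counting standard monomials gives mu = 5. Corank 1: A-series; mu = 5 gives A_5. Both have type A_5, hence right-equivalent.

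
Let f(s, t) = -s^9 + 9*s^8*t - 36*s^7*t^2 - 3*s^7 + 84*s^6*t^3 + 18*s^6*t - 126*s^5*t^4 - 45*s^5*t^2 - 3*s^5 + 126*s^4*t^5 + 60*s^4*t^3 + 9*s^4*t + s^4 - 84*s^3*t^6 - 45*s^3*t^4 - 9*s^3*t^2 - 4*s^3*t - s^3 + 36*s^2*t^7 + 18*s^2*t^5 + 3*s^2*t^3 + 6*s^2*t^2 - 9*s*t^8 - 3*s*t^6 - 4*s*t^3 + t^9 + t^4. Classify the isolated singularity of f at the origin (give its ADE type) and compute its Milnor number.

Type E_{6}, Milnor number mu = 6.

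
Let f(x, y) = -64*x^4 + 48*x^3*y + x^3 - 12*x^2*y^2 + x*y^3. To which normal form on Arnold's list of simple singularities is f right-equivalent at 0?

The Hessian of f at 0 has rank 0. Corank 2; j^3 = x^3 is a perfect cube, so E-series; the 4-jet and mu = 7 give E_7.

E_{7}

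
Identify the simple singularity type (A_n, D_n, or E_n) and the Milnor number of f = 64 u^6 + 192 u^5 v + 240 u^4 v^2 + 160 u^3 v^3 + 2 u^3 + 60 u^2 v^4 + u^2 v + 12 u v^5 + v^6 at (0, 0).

Type D7, Milnor number mu = 7.

The Hessian of f at 0 has rank 0. Corank 2; j^3 = u^2*(2*u + v) has shape L^2 M (L != M), so D-series; mu = 7 gives D_7.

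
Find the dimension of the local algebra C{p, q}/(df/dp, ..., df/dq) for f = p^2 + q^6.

5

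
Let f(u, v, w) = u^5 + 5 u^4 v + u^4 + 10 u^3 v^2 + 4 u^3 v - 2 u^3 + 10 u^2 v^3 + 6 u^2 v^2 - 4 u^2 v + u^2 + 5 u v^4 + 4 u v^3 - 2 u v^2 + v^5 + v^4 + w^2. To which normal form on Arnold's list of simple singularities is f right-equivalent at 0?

The Hessian of f at 0 is [[2, 0, 0], [0, 0, 0], [0, 0, 2]] with rank 2, so corank 1. A Groebner basis of the Jacobian ideal J(f) in C{u,v,w} is {-u/2 + v^3 + v^2/2, u^2, u*v - u/2 + v^2/2, w}; counting standard monomials gives mu = 4. Corank 1: A-series; mu = 4 gives A_4.

A_4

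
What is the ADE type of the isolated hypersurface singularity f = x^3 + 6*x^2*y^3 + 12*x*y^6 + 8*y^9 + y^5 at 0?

The Hessian of f at 0 is [[0, 0], [0, 0]] with rank 0, so corank 2. A Groebner basis of the Jacobian ideal J(f) in C{x,y} is {x^2/4 + x*y^3, y^4, x^3, x^2*y}; counting standard monomials gives mu = 8. Corank 2; j^3 = x^3 is a perfect cube, so E-series; the 5-jet and mu = 8 give E_8.

E_{8}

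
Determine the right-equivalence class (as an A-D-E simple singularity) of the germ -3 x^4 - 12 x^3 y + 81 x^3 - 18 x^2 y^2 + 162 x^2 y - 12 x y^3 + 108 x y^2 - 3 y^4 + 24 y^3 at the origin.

E_6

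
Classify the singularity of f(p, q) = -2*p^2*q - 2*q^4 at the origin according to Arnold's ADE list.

D_5

The Hessian of f at 0 has rank 0. Corank 2; j^3 = -2*p^2*q has shape L^2 M (L != M), so D-series; mu = 5 gives D_5.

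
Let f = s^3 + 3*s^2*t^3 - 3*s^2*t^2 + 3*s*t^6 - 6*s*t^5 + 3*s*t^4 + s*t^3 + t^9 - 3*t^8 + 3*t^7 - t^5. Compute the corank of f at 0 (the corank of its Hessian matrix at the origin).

2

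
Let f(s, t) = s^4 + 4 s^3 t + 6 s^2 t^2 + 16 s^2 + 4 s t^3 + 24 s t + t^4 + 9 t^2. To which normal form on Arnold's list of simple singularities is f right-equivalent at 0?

The Hessian of f at 0 has rank 1. Corank 1: A-series; mu = 3 gives A_3.

A_3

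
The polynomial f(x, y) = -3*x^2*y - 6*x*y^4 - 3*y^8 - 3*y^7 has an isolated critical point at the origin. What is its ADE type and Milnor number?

Type D9, Milnor number mu = 9.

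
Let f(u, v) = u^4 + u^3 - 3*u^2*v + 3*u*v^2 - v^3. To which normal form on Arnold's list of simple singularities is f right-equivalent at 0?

E_6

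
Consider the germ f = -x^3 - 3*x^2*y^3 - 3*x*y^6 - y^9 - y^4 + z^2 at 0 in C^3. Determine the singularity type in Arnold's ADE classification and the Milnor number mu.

Type E_{6}, Milnor number mu = 6.

The Hessian of f at 0 has rank 1. Corank 2; j^3 = -x^3 is a perfect cube, so E-series; the 4-jet and mu = 6 give E_6.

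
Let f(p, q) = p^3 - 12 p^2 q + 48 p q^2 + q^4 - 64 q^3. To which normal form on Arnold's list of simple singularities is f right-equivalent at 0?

E_6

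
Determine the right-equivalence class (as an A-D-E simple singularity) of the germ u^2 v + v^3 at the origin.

D_4

The Hessian of f at 0 is [[0, 0], [0, 0]] with rank 0, so corank 2. A Groebner basis of the Jacobian ideal J(f) in C{u,v} is {v^3, u^2 + 3*v^2, u*v}; counting standard monomials gives mu = 4. Corank 2; j^3 = v*(u^2 + v^2) splits into three distinct lines over C (the quadratic factor has nonzero discriminant), so D_4.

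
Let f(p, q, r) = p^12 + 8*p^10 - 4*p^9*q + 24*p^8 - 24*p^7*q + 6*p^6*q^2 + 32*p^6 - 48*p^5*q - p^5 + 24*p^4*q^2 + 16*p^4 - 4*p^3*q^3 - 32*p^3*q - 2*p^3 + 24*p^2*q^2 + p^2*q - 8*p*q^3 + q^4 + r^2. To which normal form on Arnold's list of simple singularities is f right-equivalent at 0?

The Hessian of f at 0 is [[0, 0, 0], [0, 0, 0], [0, 0, 2]] with rank 1, so corank 2. A Groebner basis of the Jacobian ideal J(f) in C{p,q,r} is {p*q^2, p*q/8 + q^3, p^2 - p*q/2, r}; counting standard monomials gives mu = 5. Corank 2; j^3 = -p^2*(2*p - q) has shape L^2 M (L != M), so D-series; mu = 5 gives D_5.

D5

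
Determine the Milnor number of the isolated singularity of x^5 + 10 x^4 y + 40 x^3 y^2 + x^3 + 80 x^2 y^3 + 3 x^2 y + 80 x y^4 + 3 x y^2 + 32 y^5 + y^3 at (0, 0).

The Hessian of f at 0 has rank 0. Corank 2; j^3 = (x + y)^3 is a perfect cube, so E-series; the 5-jet and mu = 8 give E_8.

8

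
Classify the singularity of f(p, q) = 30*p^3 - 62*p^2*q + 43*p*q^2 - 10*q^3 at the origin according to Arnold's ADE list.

The Hessian of f at 0 is [[0, 0], [0, 0]] with rank 0, so corank 2. A Groebner basis of the Jacobian ideal J(f) in C{p,q} is {q^3, p^2 - 11*q^2/26, p*q - 17*q^2/26}; counting standard monomials gives mu = 4. Corank 2; j^3 = (3*p - 2*q)*(10*p^2 - 14*p*q + 5*q^2) splits into three distinct lines over C (the quadratic factor has nonzero discriminant), so D_4.

D_4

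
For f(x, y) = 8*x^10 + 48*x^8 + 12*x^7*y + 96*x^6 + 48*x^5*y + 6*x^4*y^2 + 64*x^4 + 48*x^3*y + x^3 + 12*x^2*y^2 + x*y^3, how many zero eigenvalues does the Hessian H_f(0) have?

2

Hessian at 0 has rank 0.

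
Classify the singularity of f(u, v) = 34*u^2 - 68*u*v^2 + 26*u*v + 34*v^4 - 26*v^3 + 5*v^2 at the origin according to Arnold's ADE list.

A_1

The Hessian of f at 0 is [[68, 26], [26, 10]] with rank 2, so corank 0. A Groebner basis of the Jacobian ideal J(f) in C{u,v} is {u, v}; counting standard monomials gives mu = 1. Corank 0: nondegenerate Morse point, so A_1.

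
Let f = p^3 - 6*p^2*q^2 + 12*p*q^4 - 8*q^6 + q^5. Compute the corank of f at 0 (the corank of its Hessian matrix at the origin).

2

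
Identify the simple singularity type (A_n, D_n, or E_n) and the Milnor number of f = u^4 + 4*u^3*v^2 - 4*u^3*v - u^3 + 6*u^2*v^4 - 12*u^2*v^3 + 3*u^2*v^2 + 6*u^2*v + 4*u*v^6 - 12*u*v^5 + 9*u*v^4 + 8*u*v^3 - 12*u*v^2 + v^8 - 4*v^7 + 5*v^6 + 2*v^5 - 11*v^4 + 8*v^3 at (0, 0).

The Hessian of f at 0 has rank 0. Corank 2; j^3 = -(u - 2*v)^3 is a perfect cube, so E-series; the 4-jet and mu = 6 give E_6.

Type E_6, Milnor number mu = 6.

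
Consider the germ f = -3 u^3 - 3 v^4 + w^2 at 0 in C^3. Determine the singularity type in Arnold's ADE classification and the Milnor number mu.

The Hessian of f at 0 has rank 1. Corank 2; j^3 = -3*u^3 is a perfect cube, so E-series; the 4-jet and mu = 6 give E_6.

Type E_{6}, Milnor number mu = 6.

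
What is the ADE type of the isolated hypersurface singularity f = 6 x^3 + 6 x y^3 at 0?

The Hessian of f at 0 is [[0, 0], [0, 0]] with rank 0, so corank 2. A Groebner basis of the Jacobian ideal J(f) in C{x,y} is {x^3, x*y^2, 3*x^2 + y^3}; counting standard monomials gives mu = 7. Corank 2; j^3 = 6*x^3 is a perfect cube, so E-series; the 4-jet and mu = 7 give E_7.

E_{7}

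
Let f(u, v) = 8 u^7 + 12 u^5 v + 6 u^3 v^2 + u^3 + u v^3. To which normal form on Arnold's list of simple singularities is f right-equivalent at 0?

The Hessian of f at 0 has rank 0. Corank 2; j^3 = u^3 is a perfect cube, so E-series; the 4-jet and mu = 7 give E_7.

E7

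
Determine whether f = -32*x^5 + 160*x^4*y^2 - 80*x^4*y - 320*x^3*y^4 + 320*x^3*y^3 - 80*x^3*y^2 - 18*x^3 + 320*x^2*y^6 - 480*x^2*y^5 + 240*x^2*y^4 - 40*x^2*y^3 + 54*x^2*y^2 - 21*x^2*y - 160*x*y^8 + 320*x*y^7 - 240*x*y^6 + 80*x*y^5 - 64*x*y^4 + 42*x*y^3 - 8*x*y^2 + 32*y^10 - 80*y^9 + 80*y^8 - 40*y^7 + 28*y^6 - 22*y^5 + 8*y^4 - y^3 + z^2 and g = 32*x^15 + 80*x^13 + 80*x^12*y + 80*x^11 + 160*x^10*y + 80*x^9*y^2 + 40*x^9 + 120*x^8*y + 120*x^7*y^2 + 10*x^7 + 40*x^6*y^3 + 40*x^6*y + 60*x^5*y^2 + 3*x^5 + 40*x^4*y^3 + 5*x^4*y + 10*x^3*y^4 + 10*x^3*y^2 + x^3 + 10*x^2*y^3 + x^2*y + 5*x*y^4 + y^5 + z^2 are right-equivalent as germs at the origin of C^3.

The Hessian of f at 0 is [[0, 0, 0], [0, 0, 0], [0, 0, 2]] with rank 1, so corank 2. A Groebner basis of the Jacobian ideal J(f) in C{x,y,z} is {x^3 - 2197*x^2/6516 - 1835*x*y/9774 - 491*y^2/19548, x^2*y + 367*x^2/543 + 553*x*y/1629 + 62*y^2/1629, -739*x^2/724 + x*y^2 - 377*x*y/1086 - 5*y^2/2172, 15*x^2/362 - 176*x*y/181 + y^3 - 119*y^2/362, z}; counting standard monomials gives mu = 6. Corank 2; j^3 = -(2*x + y)*(3*x + y)^2 has shape L^2 M (L != M), so D-series; mu = 6 gives D_6. The Hessian of g at 0 is [[0, 0, 0], [0, 0, 0], [0, 0, 2]] with rank 1, so corank 2. A Groebner basis of the Jacobian ideal J(g) in C{x,y,z} is {-x*y/5 + y^4, x*y^2, x^2 + x*y, z}; counting standard monomials gives mu = 6. Corank 2; j^3 = x^2*(x + y) has shape L^2 M (L != M), so D-series; mu = 6 gives D_6. Both have type D_6, hence right-equivalent.

Yes.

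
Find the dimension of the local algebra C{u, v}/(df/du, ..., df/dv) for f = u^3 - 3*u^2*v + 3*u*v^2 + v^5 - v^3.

The Hessian of f at 0 has rank 0. Corank 2; j^3 = (u - v)^3 is a perfect cube, so E-series; the 5-jet and mu = 8 give E_8.

8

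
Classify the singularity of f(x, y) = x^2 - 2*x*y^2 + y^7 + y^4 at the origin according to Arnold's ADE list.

A_{6}

The Hessian of f at 0 has rank 1. Corank 1: A-series; mu = 6 gives A_6.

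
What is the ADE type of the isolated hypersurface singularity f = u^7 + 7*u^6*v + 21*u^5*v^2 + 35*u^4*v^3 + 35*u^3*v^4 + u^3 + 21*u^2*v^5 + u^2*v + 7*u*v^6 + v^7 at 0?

D_8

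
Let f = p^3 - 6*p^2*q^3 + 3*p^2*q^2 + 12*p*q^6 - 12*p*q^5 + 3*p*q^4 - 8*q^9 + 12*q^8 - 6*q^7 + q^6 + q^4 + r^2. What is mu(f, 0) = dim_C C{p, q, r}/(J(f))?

The Hessian of f at 0 is [[0, 0, 0], [0, 0, 0], [0, 0, 2]] with rank 1, so corank 2. A Groebner basis of the Jacobian ideal J(f) in C{p,q,r} is {p^3, p^2*q, p^2/2 + p*q^2, q^3, r}; counting standard monomials gives mu = 6. Corank 2; j^3 = p^3 is a perfect cube, so E-series; the 4-jet and mu = 6 give E_6.

6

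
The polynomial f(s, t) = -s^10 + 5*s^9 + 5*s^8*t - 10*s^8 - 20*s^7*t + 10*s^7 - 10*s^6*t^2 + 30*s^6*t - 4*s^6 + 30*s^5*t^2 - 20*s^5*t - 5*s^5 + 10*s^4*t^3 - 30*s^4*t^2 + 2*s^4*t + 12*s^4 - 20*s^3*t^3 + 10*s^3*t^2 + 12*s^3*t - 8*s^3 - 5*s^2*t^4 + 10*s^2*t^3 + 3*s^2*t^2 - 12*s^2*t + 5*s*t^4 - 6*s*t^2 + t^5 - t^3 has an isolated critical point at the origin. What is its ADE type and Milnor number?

The Hessian of f at 0 has rank 0. Corank 2; j^3 = -(2*s + t)^3 is a perfect cube, so E-series; the 5-jet and mu = 8 give E_8.

Type E_{8}, Milnor number mu = 8.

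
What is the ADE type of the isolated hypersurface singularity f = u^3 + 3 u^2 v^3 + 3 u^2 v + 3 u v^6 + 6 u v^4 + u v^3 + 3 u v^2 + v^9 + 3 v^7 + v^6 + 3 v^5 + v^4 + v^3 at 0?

E7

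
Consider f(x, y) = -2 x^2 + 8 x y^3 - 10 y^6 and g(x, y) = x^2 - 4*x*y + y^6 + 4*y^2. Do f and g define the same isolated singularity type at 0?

The Hessian of f at 0 is [[-4, 0], [0, 0]] with rank 1, so corank 1. A Groebner basis of the Jacobian ideal J(f) in C{x,y} is {x*y^2, -x/2 + y^3, x^2}; counting standard monomials gives mu = 5. Corank 1: A-series; mu = 5 gives A_5. The Hessian of g at 0 is [[2, -4], [-4, 8]] with rank 1, so corank 1. A Groebner basis of the Jacobian ideal J(g) in C{x,y} is {y^5, x - 2*y}; counting standard monomials gives mu = 5. Corank 1: A-series; mu = 5 gives A_5. Both have type A_5, hence right-equivalent.

Yes.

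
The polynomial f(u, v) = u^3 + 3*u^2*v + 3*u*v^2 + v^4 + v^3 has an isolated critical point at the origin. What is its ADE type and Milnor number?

The Hessian of f at 0 is [[0, 0], [0, 0]] with rank 0, so corank 2. A Groebner basis of the Jacobian ideal J(f) in C{u,v} is {v^3, u^2 + 2*u*v + v^2}; counting standard monomials gives mu = 6. Corank 2; j^3 = (u + v)^3 is a perfect cube, so E-series; the 4-jet and mu = 6 give E_6.

Type E_6, Milnor number mu = 6.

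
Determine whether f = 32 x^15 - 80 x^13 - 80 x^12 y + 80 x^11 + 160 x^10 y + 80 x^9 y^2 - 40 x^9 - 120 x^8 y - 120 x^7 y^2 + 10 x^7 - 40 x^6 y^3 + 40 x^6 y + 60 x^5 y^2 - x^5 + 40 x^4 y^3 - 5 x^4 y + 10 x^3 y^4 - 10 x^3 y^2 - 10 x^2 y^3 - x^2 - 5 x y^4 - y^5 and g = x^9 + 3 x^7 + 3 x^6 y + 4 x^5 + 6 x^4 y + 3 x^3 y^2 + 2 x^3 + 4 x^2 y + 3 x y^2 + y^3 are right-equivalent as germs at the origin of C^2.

No.

The Hessian of f at 0 has rank 1. Corank 1: A-series; mu = 4 gives A_4. The Hessian of g at 0 has rank 0. Corank 2; j^3 = (x + y)*(2*x^2 + 2*x*y + y^2) splits into three distinct lines over C (the quadratic factor has nonzero discriminant), so D_4. f is A_4 but g is D_4, hence not right-equivalent.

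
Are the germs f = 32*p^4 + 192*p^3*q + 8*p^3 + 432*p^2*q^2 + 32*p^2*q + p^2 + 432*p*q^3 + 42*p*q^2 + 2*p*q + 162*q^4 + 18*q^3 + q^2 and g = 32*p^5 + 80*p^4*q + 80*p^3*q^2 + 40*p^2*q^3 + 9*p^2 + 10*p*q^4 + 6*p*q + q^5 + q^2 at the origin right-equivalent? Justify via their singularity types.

No.

The Hessian of f at 0 is [[2, 2], [2, 2]] with rank 1, so corank 1. A Groebner basis of the Jacobian ideal J(f) in C{p,q} is {p^2 + p + q, p*q - p - q, p + q^2 + q}; counting standard monomials gives mu = 3. Corank 1: A-series; mu = 3 gives A_3. The Hessian of g at 0 is [[18, 6], [6, 2]] with rank 1, so corank 1. A Groebner basis of the Jacobian ideal J(g) in C{p,q} is {q^4, p + q/3}; counting standard monomials gives mu = 4. Corank 1: A-series; mu = 4 gives A_4. f is A_3 but g is A_4, hence not right-equivalent.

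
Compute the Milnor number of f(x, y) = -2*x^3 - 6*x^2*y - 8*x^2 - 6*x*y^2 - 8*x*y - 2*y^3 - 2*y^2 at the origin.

2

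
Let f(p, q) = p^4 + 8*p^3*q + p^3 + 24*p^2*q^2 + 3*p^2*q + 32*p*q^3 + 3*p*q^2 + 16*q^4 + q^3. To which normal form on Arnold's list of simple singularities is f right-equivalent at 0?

E_{6}

The Hessian of f at 0 is [[0, 0], [0, 0]] with rank 0, so corank 2. A Groebner basis of the Jacobian ideal J(f) in C{p,q} is {q^4, p*q^2 + 4*q^3/3, p^2 + 2*p*q + q^2}; counting standard monomials gives mu = 6. Corank 2; j^3 = (p + q)^3 is a perfect cube, so E-series; the 4-jet and mu = 6 give E_6.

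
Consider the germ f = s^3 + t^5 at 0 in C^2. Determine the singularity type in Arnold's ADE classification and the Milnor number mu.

The Hessian of f at 0 is [[0, 0], [0, 0]] with rank 0, so corank 2. A Groebner basis of the Jacobian ideal J(f) in C{s,t} is {t^4, s^2}; counting standard monomials gives mu = 8. Corank 2; j^3 = s^3 is a perfect cube, so E-series; the 5-jet and mu = 8 give E_8.

Type E8, Milnor number mu = 8.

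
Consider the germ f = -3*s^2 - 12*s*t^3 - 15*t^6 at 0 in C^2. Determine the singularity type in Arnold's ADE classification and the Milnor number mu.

The Hessian of f at 0 is [[-6, 0], [0, 0]] with rank 1, so corank 1. A Groebner basis of the Jacobian ideal J(f) in C{s,t} is {s*t^2, s/2 + t^3, s^2}; counting standard monomials gives mu = 5. Corank 1: A-series; mu = 5 gives A_5.

Type A_5, Milnor number mu = 5.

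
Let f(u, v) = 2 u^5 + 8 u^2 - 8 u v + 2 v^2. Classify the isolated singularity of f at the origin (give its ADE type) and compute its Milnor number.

Type A_{4}, Milnor number mu = 4.

The Hessian of f at 0 is [[16, -8], [-8, 4]] with rank 1, so corank 1. A Groebner basis of the Jacobian ideal J(f) in C{u,v} is {v^4, u - v/2}; counting standard monomials gives mu = 4. Corank 1: A-series; mu = 4 gives A_4.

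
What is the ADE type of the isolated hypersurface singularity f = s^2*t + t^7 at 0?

The Hessian of f at 0 has rank 0. Corank 2; j^3 = s^2*t has shape L^2 M (L != M), so D-series; mu = 8 gives D_8.

D8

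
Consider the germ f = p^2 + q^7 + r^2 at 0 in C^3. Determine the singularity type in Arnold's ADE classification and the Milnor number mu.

Type A_{6}, Milnor number mu = 6.

The Hessian of f at 0 is [[2, 0, 0], [0, 0, 0], [0, 0, 2]] with rank 2, so corank 1. A Groebner basis of the Jacobian ideal J(f) in C{p,q,r} is {q^6, p, r}; counting standard monomials gives mu = 6. Corank 1: A-series; mu = 6 gives A_6.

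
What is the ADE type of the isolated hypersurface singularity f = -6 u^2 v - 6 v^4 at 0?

The Hessian of f at 0 is [[0, 0], [0, 0]] with rank 0, so corank 2. A Groebner basis of the Jacobian ideal J(f) in C{u,v} is {u^3, u^2/4 + v^3, u*v}; counting standard monomials gives mu = 5. Corank 2; j^3 = -6*u^2*v has shape L^2 M (L != M), so D-series; mu = 5 gives D_5.

D_5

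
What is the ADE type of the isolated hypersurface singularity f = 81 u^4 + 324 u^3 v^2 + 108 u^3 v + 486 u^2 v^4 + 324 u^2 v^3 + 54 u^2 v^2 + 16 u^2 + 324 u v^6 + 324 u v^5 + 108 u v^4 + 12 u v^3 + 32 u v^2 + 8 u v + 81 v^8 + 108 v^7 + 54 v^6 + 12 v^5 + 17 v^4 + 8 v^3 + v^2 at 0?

A3

The Hessian of f at 0 is [[32, 8], [8, 2]] with rank 1, so corank 1. A Groebner basis of the Jacobian ideal J(f) in C{u,v} is {u^2 + u/16 + v/64, u*v - u/4 - v/16, u + v^2 + v/4}; counting standard monomials gives mu = 3. Corank 1: A-series; mu = 3 gives A_3.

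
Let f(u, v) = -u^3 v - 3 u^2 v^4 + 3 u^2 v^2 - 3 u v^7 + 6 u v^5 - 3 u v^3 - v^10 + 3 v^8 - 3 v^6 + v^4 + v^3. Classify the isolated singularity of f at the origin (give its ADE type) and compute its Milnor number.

The Hessian of f at 0 has rank 0. Corank 2; j^3 = v^3 is a perfect cube, so E-series; the 4-jet and mu = 7 give E_7.

Type E7, Milnor number mu = 7.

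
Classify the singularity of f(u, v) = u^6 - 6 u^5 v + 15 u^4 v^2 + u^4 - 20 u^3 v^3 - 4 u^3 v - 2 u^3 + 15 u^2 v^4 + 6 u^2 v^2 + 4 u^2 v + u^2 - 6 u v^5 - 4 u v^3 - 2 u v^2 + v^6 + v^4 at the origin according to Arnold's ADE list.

A5

The Hessian of f at 0 is [[2, 0], [0, 0]] with rank 1, so corank 1. A Groebner basis of the Jacobian ideal J(f) in C{u,v} is {u*v^2 - 2*u*v - u + v^2, -5*u*v - 2*u + v^3 + 2*v^2, u^2 - 2*u*v - u + v^2}; counting standard monomials gives mu = 5. Corank 1: A-series; mu = 5 gives A_5.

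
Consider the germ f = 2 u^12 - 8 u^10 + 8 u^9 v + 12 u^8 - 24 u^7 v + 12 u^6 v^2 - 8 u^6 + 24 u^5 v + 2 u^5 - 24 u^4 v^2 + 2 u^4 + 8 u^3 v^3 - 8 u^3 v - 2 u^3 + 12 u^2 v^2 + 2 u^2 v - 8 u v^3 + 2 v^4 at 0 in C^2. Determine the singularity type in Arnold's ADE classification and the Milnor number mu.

Type D5, Milnor number mu = 5.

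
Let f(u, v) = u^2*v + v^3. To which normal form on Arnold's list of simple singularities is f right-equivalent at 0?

D_{4}

The Hessian of f at 0 has rank 0. Corank 2; j^3 = v*(u^2 + v^2) splits into three distinct lines over C (the quadratic factor has nonzero discriminant), so D_4.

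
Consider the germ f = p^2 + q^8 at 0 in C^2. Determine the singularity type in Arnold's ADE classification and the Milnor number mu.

The Hessian of f at 0 has rank 1. Corank 1: A-series; mu = 7 gives A_7.

Type A7, Milnor number mu = 7.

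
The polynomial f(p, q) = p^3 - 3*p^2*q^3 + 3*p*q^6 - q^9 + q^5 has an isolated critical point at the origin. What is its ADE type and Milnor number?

Type E_8, Milnor number mu = 8.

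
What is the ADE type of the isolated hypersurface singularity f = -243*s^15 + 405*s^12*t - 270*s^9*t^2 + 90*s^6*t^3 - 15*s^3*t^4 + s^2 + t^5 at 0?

The Hessian of f at 0 is [[2, 0], [0, 0]] with rank 1, so corank 1. A Groebner basis of the Jacobian ideal J(f) in C{s,t} is {t^4, s}; counting standard monomials gives mu = 4. Corank 1: A-series; mu = 4 gives A_4.

A4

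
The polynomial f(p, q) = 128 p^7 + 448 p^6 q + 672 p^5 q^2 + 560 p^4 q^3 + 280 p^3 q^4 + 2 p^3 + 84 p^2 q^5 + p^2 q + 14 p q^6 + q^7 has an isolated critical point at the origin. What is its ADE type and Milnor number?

Type D_{8}, Milnor number mu = 8.

The Hessian of f at 0 is [[0, 0], [0, 0]] with rank 0, so corank 2. A Groebner basis of the Jacobian ideal J(f) in C{p,q} is {-p*q/14 + q^6, p*q^2, p^2 + p*q/2}; counting standard monomials gives mu = 8. Corank 2; j^3 = p^2*(2*p + q) has shape L^2 M (L != M), so D-series; mu = 8 gives D_8.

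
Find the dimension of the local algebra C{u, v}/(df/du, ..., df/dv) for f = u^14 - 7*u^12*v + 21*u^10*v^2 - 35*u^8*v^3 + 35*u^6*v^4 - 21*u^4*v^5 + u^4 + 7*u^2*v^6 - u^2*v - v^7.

8

The Hessian of f at 0 has rank 0. Corank 2; j^3 = -u^2*v has shape L^2 M (L != M), so D-series; mu = 8 gives D_8.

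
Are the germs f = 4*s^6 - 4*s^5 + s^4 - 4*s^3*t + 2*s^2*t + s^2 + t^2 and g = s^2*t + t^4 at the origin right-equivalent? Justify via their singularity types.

The Hessian of f at 0 has rank 2. Corank 0: nondegenerate Morse point, so A_1. The Hessian of g at 0 has rank 0. Corank 2; j^3 = s^2*t has shape L^2 M (L != M), so D-series; mu = 5 gives D_5. f is A_1 but g is D_5, hence not right-equivalent.

No.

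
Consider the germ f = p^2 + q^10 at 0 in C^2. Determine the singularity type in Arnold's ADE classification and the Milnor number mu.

Type A_{9}, Milnor number mu = 9.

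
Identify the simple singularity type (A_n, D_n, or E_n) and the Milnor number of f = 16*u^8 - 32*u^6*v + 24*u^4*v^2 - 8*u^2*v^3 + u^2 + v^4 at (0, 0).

The Hessian of f at 0 has rank 1. Corank 1: A-series; mu = 3 gives A_3.

Type A_{3}, Milnor number mu = 3.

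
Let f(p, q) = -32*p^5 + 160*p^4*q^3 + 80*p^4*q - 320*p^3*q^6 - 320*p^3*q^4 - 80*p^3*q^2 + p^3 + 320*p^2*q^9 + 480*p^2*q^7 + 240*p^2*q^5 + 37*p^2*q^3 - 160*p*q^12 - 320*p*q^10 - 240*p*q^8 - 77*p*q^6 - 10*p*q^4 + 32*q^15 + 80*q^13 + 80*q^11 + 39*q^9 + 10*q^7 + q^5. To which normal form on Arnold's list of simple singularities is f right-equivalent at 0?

E8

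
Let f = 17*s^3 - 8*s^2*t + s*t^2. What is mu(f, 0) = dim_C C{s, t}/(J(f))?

The Hessian of f at 0 has rank 0. Corank 2; j^3 = s*(17*s^2 - 8*s*t + t^2) splits into three distinct lines over C (the quadratic factor has nonzero discriminant), so D_4.

4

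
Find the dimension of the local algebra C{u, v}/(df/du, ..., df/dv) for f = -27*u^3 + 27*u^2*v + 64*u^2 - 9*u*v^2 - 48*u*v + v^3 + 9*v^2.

2

The Hessian of f at 0 has rank 1. Corank 1: A-series; mu = 2 gives A_2.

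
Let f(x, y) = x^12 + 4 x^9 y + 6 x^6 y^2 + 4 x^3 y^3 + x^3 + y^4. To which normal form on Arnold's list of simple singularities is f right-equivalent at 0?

E_6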